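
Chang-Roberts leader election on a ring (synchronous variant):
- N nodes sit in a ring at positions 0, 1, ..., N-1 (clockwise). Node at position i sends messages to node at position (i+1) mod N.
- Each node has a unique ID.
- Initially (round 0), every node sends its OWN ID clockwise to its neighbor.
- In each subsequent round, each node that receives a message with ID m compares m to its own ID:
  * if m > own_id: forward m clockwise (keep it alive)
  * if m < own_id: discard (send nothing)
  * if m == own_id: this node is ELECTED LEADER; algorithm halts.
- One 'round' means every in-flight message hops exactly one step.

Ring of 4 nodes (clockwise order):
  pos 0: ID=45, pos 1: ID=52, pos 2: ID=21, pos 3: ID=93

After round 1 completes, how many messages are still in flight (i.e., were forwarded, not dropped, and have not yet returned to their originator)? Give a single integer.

Round 1: pos1(id52) recv 45: drop; pos2(id21) recv 52: fwd; pos3(id93) recv 21: drop; pos0(id45) recv 93: fwd
After round 1: 2 messages still in flight

Answer: 2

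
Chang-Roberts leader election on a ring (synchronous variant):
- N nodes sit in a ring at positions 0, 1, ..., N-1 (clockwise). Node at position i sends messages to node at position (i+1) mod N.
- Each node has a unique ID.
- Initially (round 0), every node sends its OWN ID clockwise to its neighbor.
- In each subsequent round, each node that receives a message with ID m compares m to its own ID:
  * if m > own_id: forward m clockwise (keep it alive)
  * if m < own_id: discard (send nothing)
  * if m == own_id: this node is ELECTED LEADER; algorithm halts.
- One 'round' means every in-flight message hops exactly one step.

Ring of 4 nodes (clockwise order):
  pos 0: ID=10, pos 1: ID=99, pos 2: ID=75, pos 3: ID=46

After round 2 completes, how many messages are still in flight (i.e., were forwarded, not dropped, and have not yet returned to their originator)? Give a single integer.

Answer: 2

Derivation:
Round 1: pos1(id99) recv 10: drop; pos2(id75) recv 99: fwd; pos3(id46) recv 75: fwd; pos0(id10) recv 46: fwd
Round 2: pos3(id46) recv 99: fwd; pos0(id10) recv 75: fwd; pos1(id99) recv 46: drop
After round 2: 2 messages still in flight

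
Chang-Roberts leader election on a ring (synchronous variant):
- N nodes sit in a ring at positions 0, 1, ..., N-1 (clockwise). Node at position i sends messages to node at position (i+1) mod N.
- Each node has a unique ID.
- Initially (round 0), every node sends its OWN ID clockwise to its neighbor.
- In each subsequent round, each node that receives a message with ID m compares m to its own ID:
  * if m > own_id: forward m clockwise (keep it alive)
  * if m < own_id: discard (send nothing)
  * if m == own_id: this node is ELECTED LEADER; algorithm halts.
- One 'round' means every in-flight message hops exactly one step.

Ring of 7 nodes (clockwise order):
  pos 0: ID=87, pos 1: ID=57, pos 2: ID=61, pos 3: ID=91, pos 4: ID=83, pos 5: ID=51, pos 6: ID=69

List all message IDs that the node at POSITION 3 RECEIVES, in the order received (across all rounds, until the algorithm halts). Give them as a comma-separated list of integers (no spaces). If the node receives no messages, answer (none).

Answer: 61,87,91

Derivation:
Round 1: pos1(id57) recv 87: fwd; pos2(id61) recv 57: drop; pos3(id91) recv 61: drop; pos4(id83) recv 91: fwd; pos5(id51) recv 83: fwd; pos6(id69) recv 51: drop; pos0(id87) recv 69: drop
Round 2: pos2(id61) recv 87: fwd; pos5(id51) recv 91: fwd; pos6(id69) recv 83: fwd
Round 3: pos3(id91) recv 87: drop; pos6(id69) recv 91: fwd; pos0(id87) recv 83: drop
Round 4: pos0(id87) recv 91: fwd
Round 5: pos1(id57) recv 91: fwd
Round 6: pos2(id61) recv 91: fwd
Round 7: pos3(id91) recv 91: ELECTED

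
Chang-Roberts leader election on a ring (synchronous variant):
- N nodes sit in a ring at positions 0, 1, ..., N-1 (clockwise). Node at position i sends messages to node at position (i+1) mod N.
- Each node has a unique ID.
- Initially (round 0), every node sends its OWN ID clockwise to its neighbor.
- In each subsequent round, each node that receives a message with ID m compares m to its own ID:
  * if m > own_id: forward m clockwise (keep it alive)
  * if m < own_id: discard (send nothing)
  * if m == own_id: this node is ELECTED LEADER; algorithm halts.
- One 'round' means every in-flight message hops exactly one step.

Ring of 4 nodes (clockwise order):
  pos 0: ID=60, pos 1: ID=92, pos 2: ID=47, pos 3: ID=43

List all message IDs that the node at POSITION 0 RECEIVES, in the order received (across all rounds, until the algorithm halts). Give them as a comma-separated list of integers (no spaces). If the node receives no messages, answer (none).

Answer: 43,47,92

Derivation:
Round 1: pos1(id92) recv 60: drop; pos2(id47) recv 92: fwd; pos3(id43) recv 47: fwd; pos0(id60) recv 43: drop
Round 2: pos3(id43) recv 92: fwd; pos0(id60) recv 47: drop
Round 3: pos0(id60) recv 92: fwd
Round 4: pos1(id92) recv 92: ELECTED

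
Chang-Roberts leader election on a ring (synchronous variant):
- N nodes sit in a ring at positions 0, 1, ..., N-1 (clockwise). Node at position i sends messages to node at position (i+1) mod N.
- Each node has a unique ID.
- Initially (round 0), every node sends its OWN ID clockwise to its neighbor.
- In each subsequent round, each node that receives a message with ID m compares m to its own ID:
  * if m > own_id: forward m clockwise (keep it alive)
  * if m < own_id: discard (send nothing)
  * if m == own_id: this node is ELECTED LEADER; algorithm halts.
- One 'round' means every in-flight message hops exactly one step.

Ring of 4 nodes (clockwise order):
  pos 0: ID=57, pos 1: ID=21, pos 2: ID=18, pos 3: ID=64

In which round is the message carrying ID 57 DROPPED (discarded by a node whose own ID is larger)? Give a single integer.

Answer: 3

Derivation:
Round 1: pos1(id21) recv 57: fwd; pos2(id18) recv 21: fwd; pos3(id64) recv 18: drop; pos0(id57) recv 64: fwd
Round 2: pos2(id18) recv 57: fwd; pos3(id64) recv 21: drop; pos1(id21) recv 64: fwd
Round 3: pos3(id64) recv 57: drop; pos2(id18) recv 64: fwd
Round 4: pos3(id64) recv 64: ELECTED
Message ID 57 originates at pos 0; dropped at pos 3 in round 3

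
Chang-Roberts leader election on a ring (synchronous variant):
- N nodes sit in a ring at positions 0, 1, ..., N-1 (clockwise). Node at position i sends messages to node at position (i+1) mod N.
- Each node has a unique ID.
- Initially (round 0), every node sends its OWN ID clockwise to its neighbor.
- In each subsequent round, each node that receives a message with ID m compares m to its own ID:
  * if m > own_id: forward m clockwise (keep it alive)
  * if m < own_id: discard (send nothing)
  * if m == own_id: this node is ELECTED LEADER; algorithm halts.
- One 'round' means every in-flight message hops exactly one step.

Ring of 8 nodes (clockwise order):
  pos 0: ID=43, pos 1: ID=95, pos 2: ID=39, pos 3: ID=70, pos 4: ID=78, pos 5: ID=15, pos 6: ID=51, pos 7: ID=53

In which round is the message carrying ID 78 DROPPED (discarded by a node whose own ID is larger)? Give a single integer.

Round 1: pos1(id95) recv 43: drop; pos2(id39) recv 95: fwd; pos3(id70) recv 39: drop; pos4(id78) recv 70: drop; pos5(id15) recv 78: fwd; pos6(id51) recv 15: drop; pos7(id53) recv 51: drop; pos0(id43) recv 53: fwd
Round 2: pos3(id70) recv 95: fwd; pos6(id51) recv 78: fwd; pos1(id95) recv 53: drop
Round 3: pos4(id78) recv 95: fwd; pos7(id53) recv 78: fwd
Round 4: pos5(id15) recv 95: fwd; pos0(id43) recv 78: fwd
Round 5: pos6(id51) recv 95: fwd; pos1(id95) recv 78: drop
Round 6: pos7(id53) recv 95: fwd
Round 7: pos0(id43) recv 95: fwd
Round 8: pos1(id95) recv 95: ELECTED
Message ID 78 originates at pos 4; dropped at pos 1 in round 5

Answer: 5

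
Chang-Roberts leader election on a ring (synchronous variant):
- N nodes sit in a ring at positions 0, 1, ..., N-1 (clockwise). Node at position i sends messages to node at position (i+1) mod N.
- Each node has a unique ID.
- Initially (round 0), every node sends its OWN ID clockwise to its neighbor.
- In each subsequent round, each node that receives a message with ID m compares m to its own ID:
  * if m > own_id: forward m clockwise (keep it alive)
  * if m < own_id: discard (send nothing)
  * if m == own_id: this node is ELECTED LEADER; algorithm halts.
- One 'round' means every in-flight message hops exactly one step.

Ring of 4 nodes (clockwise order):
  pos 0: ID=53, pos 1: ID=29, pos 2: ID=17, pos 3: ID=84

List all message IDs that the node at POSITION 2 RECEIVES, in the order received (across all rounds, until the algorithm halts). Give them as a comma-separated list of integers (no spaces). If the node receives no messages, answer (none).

Answer: 29,53,84

Derivation:
Round 1: pos1(id29) recv 53: fwd; pos2(id17) recv 29: fwd; pos3(id84) recv 17: drop; pos0(id53) recv 84: fwd
Round 2: pos2(id17) recv 53: fwd; pos3(id84) recv 29: drop; pos1(id29) recv 84: fwd
Round 3: pos3(id84) recv 53: drop; pos2(id17) recv 84: fwd
Round 4: pos3(id84) recv 84: ELECTED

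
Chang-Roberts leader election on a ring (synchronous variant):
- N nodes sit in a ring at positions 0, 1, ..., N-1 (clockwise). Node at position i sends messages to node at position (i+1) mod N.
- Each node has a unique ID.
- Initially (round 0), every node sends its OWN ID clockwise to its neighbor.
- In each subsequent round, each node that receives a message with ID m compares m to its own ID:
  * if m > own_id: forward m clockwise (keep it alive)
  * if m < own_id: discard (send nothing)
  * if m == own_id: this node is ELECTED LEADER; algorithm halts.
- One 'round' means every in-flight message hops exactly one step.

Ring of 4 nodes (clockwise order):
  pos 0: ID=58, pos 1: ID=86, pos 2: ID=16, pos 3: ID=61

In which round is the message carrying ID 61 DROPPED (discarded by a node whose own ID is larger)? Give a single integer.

Round 1: pos1(id86) recv 58: drop; pos2(id16) recv 86: fwd; pos3(id61) recv 16: drop; pos0(id58) recv 61: fwd
Round 2: pos3(id61) recv 86: fwd; pos1(id86) recv 61: drop
Round 3: pos0(id58) recv 86: fwd
Round 4: pos1(id86) recv 86: ELECTED
Message ID 61 originates at pos 3; dropped at pos 1 in round 2

Answer: 2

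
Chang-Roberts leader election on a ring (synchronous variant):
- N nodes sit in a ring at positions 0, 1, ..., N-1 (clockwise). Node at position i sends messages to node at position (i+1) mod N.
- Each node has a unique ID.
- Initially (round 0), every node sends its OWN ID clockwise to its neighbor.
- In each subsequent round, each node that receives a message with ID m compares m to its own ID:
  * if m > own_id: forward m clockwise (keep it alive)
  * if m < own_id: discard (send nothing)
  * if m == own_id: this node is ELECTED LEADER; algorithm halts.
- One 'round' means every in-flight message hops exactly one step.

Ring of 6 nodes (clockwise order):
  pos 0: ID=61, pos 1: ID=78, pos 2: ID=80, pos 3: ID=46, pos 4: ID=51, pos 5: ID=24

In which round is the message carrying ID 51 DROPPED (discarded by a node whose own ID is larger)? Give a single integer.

Round 1: pos1(id78) recv 61: drop; pos2(id80) recv 78: drop; pos3(id46) recv 80: fwd; pos4(id51) recv 46: drop; pos5(id24) recv 51: fwd; pos0(id61) recv 24: drop
Round 2: pos4(id51) recv 80: fwd; pos0(id61) recv 51: drop
Round 3: pos5(id24) recv 80: fwd
Round 4: pos0(id61) recv 80: fwd
Round 5: pos1(id78) recv 80: fwd
Round 6: pos2(id80) recv 80: ELECTED
Message ID 51 originates at pos 4; dropped at pos 0 in round 2

Answer: 2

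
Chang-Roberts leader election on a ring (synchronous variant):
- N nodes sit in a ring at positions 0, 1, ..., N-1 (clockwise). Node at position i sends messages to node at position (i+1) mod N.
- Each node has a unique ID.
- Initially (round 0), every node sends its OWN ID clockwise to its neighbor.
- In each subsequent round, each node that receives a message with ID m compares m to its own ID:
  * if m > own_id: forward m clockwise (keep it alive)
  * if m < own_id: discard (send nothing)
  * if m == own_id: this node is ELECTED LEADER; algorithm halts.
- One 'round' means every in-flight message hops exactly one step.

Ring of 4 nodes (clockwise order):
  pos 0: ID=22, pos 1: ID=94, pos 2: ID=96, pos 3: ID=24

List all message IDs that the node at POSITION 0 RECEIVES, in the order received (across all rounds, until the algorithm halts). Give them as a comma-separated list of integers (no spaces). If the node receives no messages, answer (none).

Answer: 24,96

Derivation:
Round 1: pos1(id94) recv 22: drop; pos2(id96) recv 94: drop; pos3(id24) recv 96: fwd; pos0(id22) recv 24: fwd
Round 2: pos0(id22) recv 96: fwd; pos1(id94) recv 24: drop
Round 3: pos1(id94) recv 96: fwd
Round 4: pos2(id96) recv 96: ELECTED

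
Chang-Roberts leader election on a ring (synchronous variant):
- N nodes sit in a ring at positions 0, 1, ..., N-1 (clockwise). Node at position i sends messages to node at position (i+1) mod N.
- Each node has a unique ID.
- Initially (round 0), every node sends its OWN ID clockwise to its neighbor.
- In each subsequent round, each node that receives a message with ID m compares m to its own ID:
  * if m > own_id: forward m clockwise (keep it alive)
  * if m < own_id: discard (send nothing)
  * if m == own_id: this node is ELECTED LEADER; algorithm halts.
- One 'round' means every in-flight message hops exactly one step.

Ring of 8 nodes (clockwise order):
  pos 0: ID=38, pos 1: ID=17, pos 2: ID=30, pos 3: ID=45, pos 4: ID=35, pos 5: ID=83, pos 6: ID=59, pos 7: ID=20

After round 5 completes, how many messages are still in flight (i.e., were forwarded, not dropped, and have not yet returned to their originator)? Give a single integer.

Round 1: pos1(id17) recv 38: fwd; pos2(id30) recv 17: drop; pos3(id45) recv 30: drop; pos4(id35) recv 45: fwd; pos5(id83) recv 35: drop; pos6(id59) recv 83: fwd; pos7(id20) recv 59: fwd; pos0(id38) recv 20: drop
Round 2: pos2(id30) recv 38: fwd; pos5(id83) recv 45: drop; pos7(id20) recv 83: fwd; pos0(id38) recv 59: fwd
Round 3: pos3(id45) recv 38: drop; pos0(id38) recv 83: fwd; pos1(id17) recv 59: fwd
Round 4: pos1(id17) recv 83: fwd; pos2(id30) recv 59: fwd
Round 5: pos2(id30) recv 83: fwd; pos3(id45) recv 59: fwd
After round 5: 2 messages still in flight

Answer: 2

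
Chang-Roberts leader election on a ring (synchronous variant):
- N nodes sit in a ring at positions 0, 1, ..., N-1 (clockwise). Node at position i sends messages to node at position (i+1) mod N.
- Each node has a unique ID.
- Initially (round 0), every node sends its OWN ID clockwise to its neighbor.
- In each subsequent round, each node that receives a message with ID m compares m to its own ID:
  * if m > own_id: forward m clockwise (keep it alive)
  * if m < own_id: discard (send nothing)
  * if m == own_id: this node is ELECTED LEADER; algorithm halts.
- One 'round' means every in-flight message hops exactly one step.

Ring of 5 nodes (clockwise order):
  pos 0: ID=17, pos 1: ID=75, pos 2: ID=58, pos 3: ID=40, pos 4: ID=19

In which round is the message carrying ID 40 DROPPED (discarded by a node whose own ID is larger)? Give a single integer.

Round 1: pos1(id75) recv 17: drop; pos2(id58) recv 75: fwd; pos3(id40) recv 58: fwd; pos4(id19) recv 40: fwd; pos0(id17) recv 19: fwd
Round 2: pos3(id40) recv 75: fwd; pos4(id19) recv 58: fwd; pos0(id17) recv 40: fwd; pos1(id75) recv 19: drop
Round 3: pos4(id19) recv 75: fwd; pos0(id17) recv 58: fwd; pos1(id75) recv 40: drop
Round 4: pos0(id17) recv 75: fwd; pos1(id75) recv 58: drop
Round 5: pos1(id75) recv 75: ELECTED
Message ID 40 originates at pos 3; dropped at pos 1 in round 3

Answer: 3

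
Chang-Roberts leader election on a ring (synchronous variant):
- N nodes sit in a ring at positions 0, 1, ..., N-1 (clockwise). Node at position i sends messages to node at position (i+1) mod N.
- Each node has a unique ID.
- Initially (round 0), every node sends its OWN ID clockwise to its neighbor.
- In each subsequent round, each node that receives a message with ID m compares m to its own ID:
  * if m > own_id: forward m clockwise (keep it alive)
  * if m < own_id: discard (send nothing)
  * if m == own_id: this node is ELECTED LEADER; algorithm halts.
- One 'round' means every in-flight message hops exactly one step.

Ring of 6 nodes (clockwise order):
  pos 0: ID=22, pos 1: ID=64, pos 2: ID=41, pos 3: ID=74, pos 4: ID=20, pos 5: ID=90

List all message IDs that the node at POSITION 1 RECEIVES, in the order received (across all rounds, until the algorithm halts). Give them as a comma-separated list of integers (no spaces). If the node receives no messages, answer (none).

Answer: 22,90

Derivation:
Round 1: pos1(id64) recv 22: drop; pos2(id41) recv 64: fwd; pos3(id74) recv 41: drop; pos4(id20) recv 74: fwd; pos5(id90) recv 20: drop; pos0(id22) recv 90: fwd
Round 2: pos3(id74) recv 64: drop; pos5(id90) recv 74: drop; pos1(id64) recv 90: fwd
Round 3: pos2(id41) recv 90: fwd
Round 4: pos3(id74) recv 90: fwd
Round 5: pos4(id20) recv 90: fwd
Round 6: pos5(id90) recv 90: ELECTED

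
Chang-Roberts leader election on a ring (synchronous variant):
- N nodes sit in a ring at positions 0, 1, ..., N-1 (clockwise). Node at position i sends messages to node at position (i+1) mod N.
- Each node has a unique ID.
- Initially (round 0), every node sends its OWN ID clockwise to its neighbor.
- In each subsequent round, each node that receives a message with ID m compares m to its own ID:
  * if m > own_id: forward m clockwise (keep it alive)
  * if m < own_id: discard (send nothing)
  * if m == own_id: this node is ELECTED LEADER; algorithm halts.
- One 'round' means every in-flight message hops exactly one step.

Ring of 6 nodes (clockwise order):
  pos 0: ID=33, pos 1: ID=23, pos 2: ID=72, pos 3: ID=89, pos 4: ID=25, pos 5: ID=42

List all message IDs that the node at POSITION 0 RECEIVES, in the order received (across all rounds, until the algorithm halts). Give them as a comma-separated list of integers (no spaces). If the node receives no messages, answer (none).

Round 1: pos1(id23) recv 33: fwd; pos2(id72) recv 23: drop; pos3(id89) recv 72: drop; pos4(id25) recv 89: fwd; pos5(id42) recv 25: drop; pos0(id33) recv 42: fwd
Round 2: pos2(id72) recv 33: drop; pos5(id42) recv 89: fwd; pos1(id23) recv 42: fwd
Round 3: pos0(id33) recv 89: fwd; pos2(id72) recv 42: drop
Round 4: pos1(id23) recv 89: fwd
Round 5: pos2(id72) recv 89: fwd
Round 6: pos3(id89) recv 89: ELECTED

Answer: 42,89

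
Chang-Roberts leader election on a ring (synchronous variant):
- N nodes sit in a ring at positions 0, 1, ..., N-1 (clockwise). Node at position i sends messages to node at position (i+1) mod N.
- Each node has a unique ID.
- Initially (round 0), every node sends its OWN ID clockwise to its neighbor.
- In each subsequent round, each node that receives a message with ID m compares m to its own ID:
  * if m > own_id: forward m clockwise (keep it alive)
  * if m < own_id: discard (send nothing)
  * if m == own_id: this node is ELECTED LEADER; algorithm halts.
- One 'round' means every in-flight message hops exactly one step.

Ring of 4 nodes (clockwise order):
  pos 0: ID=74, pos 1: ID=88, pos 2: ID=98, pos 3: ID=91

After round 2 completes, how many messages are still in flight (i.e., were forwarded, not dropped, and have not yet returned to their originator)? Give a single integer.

Answer: 2

Derivation:
Round 1: pos1(id88) recv 74: drop; pos2(id98) recv 88: drop; pos3(id91) recv 98: fwd; pos0(id74) recv 91: fwd
Round 2: pos0(id74) recv 98: fwd; pos1(id88) recv 91: fwd
After round 2: 2 messages still in flight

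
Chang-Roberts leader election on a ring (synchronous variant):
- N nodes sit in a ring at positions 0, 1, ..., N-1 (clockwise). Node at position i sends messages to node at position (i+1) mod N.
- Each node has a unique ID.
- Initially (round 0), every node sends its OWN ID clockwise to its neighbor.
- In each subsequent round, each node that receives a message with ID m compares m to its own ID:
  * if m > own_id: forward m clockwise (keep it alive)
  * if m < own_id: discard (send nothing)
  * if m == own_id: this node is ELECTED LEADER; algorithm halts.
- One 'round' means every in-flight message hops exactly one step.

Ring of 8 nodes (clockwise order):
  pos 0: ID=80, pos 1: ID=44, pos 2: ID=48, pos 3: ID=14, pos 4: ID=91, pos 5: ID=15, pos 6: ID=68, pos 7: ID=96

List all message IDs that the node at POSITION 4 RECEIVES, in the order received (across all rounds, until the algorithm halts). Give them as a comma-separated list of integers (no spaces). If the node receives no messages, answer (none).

Round 1: pos1(id44) recv 80: fwd; pos2(id48) recv 44: drop; pos3(id14) recv 48: fwd; pos4(id91) recv 14: drop; pos5(id15) recv 91: fwd; pos6(id68) recv 15: drop; pos7(id96) recv 68: drop; pos0(id80) recv 96: fwd
Round 2: pos2(id48) recv 80: fwd; pos4(id91) recv 48: drop; pos6(id68) recv 91: fwd; pos1(id44) recv 96: fwd
Round 3: pos3(id14) recv 80: fwd; pos7(id96) recv 91: drop; pos2(id48) recv 96: fwd
Round 4: pos4(id91) recv 80: drop; pos3(id14) recv 96: fwd
Round 5: pos4(id91) recv 96: fwd
Round 6: pos5(id15) recv 96: fwd
Round 7: pos6(id68) recv 96: fwd
Round 8: pos7(id96) recv 96: ELECTED

Answer: 14,48,80,96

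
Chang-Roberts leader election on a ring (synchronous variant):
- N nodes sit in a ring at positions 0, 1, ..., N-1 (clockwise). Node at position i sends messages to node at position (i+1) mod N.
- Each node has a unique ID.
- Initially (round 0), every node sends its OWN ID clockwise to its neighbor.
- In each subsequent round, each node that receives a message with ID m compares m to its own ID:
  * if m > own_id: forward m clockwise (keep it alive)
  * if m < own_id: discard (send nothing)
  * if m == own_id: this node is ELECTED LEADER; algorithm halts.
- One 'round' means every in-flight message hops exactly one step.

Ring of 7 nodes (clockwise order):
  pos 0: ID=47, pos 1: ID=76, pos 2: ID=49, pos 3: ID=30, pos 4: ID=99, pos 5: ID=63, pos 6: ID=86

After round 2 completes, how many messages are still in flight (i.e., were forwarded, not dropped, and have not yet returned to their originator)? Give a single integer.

Round 1: pos1(id76) recv 47: drop; pos2(id49) recv 76: fwd; pos3(id30) recv 49: fwd; pos4(id99) recv 30: drop; pos5(id63) recv 99: fwd; pos6(id86) recv 63: drop; pos0(id47) recv 86: fwd
Round 2: pos3(id30) recv 76: fwd; pos4(id99) recv 49: drop; pos6(id86) recv 99: fwd; pos1(id76) recv 86: fwd
After round 2: 3 messages still in flight

Answer: 3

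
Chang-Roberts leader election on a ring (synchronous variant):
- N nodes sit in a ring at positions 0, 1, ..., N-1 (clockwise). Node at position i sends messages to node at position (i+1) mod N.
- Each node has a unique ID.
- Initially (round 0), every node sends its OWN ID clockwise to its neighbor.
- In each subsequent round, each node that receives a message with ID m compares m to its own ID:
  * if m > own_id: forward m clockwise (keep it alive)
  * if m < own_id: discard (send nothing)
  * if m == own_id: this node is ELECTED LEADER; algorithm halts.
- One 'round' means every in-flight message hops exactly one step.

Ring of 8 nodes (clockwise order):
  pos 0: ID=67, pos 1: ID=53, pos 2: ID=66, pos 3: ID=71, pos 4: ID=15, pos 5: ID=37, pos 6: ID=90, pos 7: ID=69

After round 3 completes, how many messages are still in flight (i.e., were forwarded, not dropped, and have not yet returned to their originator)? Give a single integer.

Round 1: pos1(id53) recv 67: fwd; pos2(id66) recv 53: drop; pos3(id71) recv 66: drop; pos4(id15) recv 71: fwd; pos5(id37) recv 15: drop; pos6(id90) recv 37: drop; pos7(id69) recv 90: fwd; pos0(id67) recv 69: fwd
Round 2: pos2(id66) recv 67: fwd; pos5(id37) recv 71: fwd; pos0(id67) recv 90: fwd; pos1(id53) recv 69: fwd
Round 3: pos3(id71) recv 67: drop; pos6(id90) recv 71: drop; pos1(id53) recv 90: fwd; pos2(id66) recv 69: fwd
After round 3: 2 messages still in flight

Answer: 2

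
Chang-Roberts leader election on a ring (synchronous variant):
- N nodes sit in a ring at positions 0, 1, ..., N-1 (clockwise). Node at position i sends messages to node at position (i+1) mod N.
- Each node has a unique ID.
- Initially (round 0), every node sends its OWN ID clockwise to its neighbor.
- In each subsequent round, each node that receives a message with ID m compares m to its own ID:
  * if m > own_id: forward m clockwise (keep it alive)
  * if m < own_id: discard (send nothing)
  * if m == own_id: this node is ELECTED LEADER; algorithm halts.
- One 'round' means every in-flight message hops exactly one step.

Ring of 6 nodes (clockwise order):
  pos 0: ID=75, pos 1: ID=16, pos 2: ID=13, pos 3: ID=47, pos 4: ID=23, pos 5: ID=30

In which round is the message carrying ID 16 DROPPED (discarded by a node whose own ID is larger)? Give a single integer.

Round 1: pos1(id16) recv 75: fwd; pos2(id13) recv 16: fwd; pos3(id47) recv 13: drop; pos4(id23) recv 47: fwd; pos5(id30) recv 23: drop; pos0(id75) recv 30: drop
Round 2: pos2(id13) recv 75: fwd; pos3(id47) recv 16: drop; pos5(id30) recv 47: fwd
Round 3: pos3(id47) recv 75: fwd; pos0(id75) recv 47: drop
Round 4: pos4(id23) recv 75: fwd
Round 5: pos5(id30) recv 75: fwd
Round 6: pos0(id75) recv 75: ELECTED
Message ID 16 originates at pos 1; dropped at pos 3 in round 2

Answer: 2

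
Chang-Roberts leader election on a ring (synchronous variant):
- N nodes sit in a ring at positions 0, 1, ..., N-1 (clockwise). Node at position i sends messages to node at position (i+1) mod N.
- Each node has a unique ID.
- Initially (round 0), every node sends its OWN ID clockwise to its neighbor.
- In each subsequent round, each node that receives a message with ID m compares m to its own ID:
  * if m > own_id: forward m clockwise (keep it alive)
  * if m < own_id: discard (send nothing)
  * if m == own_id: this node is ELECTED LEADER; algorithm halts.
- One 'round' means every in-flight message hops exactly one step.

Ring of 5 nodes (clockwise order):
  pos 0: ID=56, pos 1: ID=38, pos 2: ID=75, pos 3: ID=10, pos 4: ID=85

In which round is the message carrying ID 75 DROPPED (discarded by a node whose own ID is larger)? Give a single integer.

Round 1: pos1(id38) recv 56: fwd; pos2(id75) recv 38: drop; pos3(id10) recv 75: fwd; pos4(id85) recv 10: drop; pos0(id56) recv 85: fwd
Round 2: pos2(id75) recv 56: drop; pos4(id85) recv 75: drop; pos1(id38) recv 85: fwd
Round 3: pos2(id75) recv 85: fwd
Round 4: pos3(id10) recv 85: fwd
Round 5: pos4(id85) recv 85: ELECTED
Message ID 75 originates at pos 2; dropped at pos 4 in round 2

Answer: 2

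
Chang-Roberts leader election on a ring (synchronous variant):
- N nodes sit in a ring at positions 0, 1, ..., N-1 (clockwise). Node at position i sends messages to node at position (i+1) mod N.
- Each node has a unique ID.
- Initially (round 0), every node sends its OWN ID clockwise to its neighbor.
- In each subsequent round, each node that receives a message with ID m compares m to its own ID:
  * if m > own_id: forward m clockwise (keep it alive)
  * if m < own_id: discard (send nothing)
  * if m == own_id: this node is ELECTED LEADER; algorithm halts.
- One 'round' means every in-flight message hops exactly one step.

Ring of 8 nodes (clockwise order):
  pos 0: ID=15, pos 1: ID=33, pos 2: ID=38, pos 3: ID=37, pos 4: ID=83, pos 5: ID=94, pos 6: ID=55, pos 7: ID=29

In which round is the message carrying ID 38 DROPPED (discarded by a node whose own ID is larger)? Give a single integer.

Answer: 2

Derivation:
Round 1: pos1(id33) recv 15: drop; pos2(id38) recv 33: drop; pos3(id37) recv 38: fwd; pos4(id83) recv 37: drop; pos5(id94) recv 83: drop; pos6(id55) recv 94: fwd; pos7(id29) recv 55: fwd; pos0(id15) recv 29: fwd
Round 2: pos4(id83) recv 38: drop; pos7(id29) recv 94: fwd; pos0(id15) recv 55: fwd; pos1(id33) recv 29: drop
Round 3: pos0(id15) recv 94: fwd; pos1(id33) recv 55: fwd
Round 4: pos1(id33) recv 94: fwd; pos2(id38) recv 55: fwd
Round 5: pos2(id38) recv 94: fwd; pos3(id37) recv 55: fwd
Round 6: pos3(id37) recv 94: fwd; pos4(id83) recv 55: drop
Round 7: pos4(id83) recv 94: fwd
Round 8: pos5(id94) recv 94: ELECTED
Message ID 38 originates at pos 2; dropped at pos 4 in round 2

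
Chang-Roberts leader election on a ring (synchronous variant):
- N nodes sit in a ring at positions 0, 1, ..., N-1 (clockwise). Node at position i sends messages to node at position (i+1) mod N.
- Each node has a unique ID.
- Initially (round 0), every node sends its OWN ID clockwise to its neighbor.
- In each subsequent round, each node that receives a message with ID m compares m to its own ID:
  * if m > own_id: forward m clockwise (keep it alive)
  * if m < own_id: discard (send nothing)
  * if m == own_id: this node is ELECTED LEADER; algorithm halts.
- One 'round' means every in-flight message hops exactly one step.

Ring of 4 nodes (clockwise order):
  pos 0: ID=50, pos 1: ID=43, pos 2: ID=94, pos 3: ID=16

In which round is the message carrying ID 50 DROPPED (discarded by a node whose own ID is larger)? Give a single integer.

Round 1: pos1(id43) recv 50: fwd; pos2(id94) recv 43: drop; pos3(id16) recv 94: fwd; pos0(id50) recv 16: drop
Round 2: pos2(id94) recv 50: drop; pos0(id50) recv 94: fwd
Round 3: pos1(id43) recv 94: fwd
Round 4: pos2(id94) recv 94: ELECTED
Message ID 50 originates at pos 0; dropped at pos 2 in round 2

Answer: 2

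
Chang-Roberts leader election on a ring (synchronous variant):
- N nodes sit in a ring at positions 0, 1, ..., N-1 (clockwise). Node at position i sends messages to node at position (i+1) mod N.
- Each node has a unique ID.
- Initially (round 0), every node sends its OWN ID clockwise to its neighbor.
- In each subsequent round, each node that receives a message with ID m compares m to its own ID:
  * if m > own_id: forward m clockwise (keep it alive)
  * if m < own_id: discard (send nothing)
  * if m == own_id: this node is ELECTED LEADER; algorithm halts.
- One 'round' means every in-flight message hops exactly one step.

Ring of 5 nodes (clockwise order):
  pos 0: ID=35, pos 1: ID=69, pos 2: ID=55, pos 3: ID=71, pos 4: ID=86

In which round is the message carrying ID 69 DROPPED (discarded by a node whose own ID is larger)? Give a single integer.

Round 1: pos1(id69) recv 35: drop; pos2(id55) recv 69: fwd; pos3(id71) recv 55: drop; pos4(id86) recv 71: drop; pos0(id35) recv 86: fwd
Round 2: pos3(id71) recv 69: drop; pos1(id69) recv 86: fwd
Round 3: pos2(id55) recv 86: fwd
Round 4: pos3(id71) recv 86: fwd
Round 5: pos4(id86) recv 86: ELECTED
Message ID 69 originates at pos 1; dropped at pos 3 in round 2

Answer: 2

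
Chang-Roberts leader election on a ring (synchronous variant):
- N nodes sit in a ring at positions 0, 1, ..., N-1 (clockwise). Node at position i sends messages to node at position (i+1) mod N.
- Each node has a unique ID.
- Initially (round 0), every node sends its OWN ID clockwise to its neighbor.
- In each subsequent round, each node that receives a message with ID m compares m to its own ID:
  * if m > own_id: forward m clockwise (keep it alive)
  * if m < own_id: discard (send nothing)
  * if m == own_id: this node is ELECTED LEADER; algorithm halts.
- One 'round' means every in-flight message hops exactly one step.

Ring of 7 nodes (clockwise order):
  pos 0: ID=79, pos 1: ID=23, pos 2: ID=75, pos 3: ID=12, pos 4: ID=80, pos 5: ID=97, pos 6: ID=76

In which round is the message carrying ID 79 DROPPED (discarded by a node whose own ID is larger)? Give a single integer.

Answer: 4

Derivation:
Round 1: pos1(id23) recv 79: fwd; pos2(id75) recv 23: drop; pos3(id12) recv 75: fwd; pos4(id80) recv 12: drop; pos5(id97) recv 80: drop; pos6(id76) recv 97: fwd; pos0(id79) recv 76: drop
Round 2: pos2(id75) recv 79: fwd; pos4(id80) recv 75: drop; pos0(id79) recv 97: fwd
Round 3: pos3(id12) recv 79: fwd; pos1(id23) recv 97: fwd
Round 4: pos4(id80) recv 79: drop; pos2(id75) recv 97: fwd
Round 5: pos3(id12) recv 97: fwd
Round 6: pos4(id80) recv 97: fwd
Round 7: pos5(id97) recv 97: ELECTED
Message ID 79 originates at pos 0; dropped at pos 4 in round 4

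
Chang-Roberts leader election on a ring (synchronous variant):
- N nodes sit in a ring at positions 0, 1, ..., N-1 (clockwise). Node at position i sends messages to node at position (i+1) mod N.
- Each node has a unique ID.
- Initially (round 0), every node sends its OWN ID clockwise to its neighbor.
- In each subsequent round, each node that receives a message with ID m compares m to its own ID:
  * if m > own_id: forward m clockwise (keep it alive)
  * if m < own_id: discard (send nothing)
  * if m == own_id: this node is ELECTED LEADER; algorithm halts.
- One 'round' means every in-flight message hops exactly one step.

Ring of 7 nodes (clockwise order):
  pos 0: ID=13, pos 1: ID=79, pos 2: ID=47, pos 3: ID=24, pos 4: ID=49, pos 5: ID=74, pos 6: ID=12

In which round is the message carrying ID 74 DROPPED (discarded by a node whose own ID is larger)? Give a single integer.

Round 1: pos1(id79) recv 13: drop; pos2(id47) recv 79: fwd; pos3(id24) recv 47: fwd; pos4(id49) recv 24: drop; pos5(id74) recv 49: drop; pos6(id12) recv 74: fwd; pos0(id13) recv 12: drop
Round 2: pos3(id24) recv 79: fwd; pos4(id49) recv 47: drop; pos0(id13) recv 74: fwd
Round 3: pos4(id49) recv 79: fwd; pos1(id79) recv 74: drop
Round 4: pos5(id74) recv 79: fwd
Round 5: pos6(id12) recv 79: fwd
Round 6: pos0(id13) recv 79: fwd
Round 7: pos1(id79) recv 79: ELECTED
Message ID 74 originates at pos 5; dropped at pos 1 in round 3

Answer: 3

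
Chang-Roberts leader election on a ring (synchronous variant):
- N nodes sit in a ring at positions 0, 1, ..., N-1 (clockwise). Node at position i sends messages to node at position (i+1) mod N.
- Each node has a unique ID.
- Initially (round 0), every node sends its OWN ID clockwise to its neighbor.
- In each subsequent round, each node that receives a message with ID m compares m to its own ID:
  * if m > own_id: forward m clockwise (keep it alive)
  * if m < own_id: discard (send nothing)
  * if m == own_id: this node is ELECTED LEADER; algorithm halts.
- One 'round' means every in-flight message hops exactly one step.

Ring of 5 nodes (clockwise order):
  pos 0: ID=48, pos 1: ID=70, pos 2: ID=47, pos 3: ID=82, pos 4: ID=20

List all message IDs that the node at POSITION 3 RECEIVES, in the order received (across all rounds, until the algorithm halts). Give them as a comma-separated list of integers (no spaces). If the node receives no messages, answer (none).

Answer: 47,70,82

Derivation:
Round 1: pos1(id70) recv 48: drop; pos2(id47) recv 70: fwd; pos3(id82) recv 47: drop; pos4(id20) recv 82: fwd; pos0(id48) recv 20: drop
Round 2: pos3(id82) recv 70: drop; pos0(id48) recv 82: fwd
Round 3: pos1(id70) recv 82: fwd
Round 4: pos2(id47) recv 82: fwd
Round 5: pos3(id82) recv 82: ELECTED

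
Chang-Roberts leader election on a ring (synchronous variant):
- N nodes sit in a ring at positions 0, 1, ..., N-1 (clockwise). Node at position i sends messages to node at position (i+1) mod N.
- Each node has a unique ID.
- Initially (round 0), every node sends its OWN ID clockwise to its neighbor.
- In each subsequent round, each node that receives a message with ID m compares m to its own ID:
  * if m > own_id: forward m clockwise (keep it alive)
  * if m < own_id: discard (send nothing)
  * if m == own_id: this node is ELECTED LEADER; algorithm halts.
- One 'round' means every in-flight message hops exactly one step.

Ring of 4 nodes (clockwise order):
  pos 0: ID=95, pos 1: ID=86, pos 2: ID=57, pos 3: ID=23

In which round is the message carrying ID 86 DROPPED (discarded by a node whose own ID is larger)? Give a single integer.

Answer: 3

Derivation:
Round 1: pos1(id86) recv 95: fwd; pos2(id57) recv 86: fwd; pos3(id23) recv 57: fwd; pos0(id95) recv 23: drop
Round 2: pos2(id57) recv 95: fwd; pos3(id23) recv 86: fwd; pos0(id95) recv 57: drop
Round 3: pos3(id23) recv 95: fwd; pos0(id95) recv 86: drop
Round 4: pos0(id95) recv 95: ELECTED
Message ID 86 originates at pos 1; dropped at pos 0 in round 3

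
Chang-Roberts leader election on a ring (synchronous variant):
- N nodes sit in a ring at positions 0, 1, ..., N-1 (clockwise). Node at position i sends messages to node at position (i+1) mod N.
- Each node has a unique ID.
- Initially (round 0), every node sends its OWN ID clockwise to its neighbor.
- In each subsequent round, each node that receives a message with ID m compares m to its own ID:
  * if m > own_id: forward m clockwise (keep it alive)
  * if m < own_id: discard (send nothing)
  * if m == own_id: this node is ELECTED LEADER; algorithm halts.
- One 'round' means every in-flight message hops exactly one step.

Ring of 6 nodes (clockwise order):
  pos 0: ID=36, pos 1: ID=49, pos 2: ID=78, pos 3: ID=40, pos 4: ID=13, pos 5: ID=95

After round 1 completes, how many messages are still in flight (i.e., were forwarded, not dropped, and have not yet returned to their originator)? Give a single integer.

Answer: 3

Derivation:
Round 1: pos1(id49) recv 36: drop; pos2(id78) recv 49: drop; pos3(id40) recv 78: fwd; pos4(id13) recv 40: fwd; pos5(id95) recv 13: drop; pos0(id36) recv 95: fwd
After round 1: 3 messages still in flight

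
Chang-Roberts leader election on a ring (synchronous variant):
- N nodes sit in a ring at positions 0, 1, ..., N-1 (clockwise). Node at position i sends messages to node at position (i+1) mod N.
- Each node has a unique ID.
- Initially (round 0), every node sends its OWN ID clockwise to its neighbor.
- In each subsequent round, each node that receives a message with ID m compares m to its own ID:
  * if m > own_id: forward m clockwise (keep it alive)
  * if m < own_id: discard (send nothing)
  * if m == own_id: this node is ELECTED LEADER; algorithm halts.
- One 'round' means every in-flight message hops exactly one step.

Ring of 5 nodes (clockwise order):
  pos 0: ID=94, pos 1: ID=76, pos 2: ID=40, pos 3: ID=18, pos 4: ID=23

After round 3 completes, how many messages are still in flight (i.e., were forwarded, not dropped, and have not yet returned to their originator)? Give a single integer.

Answer: 2

Derivation:
Round 1: pos1(id76) recv 94: fwd; pos2(id40) recv 76: fwd; pos3(id18) recv 40: fwd; pos4(id23) recv 18: drop; pos0(id94) recv 23: drop
Round 2: pos2(id40) recv 94: fwd; pos3(id18) recv 76: fwd; pos4(id23) recv 40: fwd
Round 3: pos3(id18) recv 94: fwd; pos4(id23) recv 76: fwd; pos0(id94) recv 40: drop
After round 3: 2 messages still in flight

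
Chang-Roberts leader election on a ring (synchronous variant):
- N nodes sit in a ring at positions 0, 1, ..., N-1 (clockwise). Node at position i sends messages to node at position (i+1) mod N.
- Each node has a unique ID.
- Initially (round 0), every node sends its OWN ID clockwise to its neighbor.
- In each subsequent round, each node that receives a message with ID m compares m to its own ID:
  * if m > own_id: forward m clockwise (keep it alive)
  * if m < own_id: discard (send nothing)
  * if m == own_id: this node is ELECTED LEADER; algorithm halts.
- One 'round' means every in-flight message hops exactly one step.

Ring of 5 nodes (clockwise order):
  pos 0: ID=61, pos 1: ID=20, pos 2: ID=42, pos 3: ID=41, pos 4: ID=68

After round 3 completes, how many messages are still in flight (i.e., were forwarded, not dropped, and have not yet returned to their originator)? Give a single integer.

Round 1: pos1(id20) recv 61: fwd; pos2(id42) recv 20: drop; pos3(id41) recv 42: fwd; pos4(id68) recv 41: drop; pos0(id61) recv 68: fwd
Round 2: pos2(id42) recv 61: fwd; pos4(id68) recv 42: drop; pos1(id20) recv 68: fwd
Round 3: pos3(id41) recv 61: fwd; pos2(id42) recv 68: fwd
After round 3: 2 messages still in flight

Answer: 2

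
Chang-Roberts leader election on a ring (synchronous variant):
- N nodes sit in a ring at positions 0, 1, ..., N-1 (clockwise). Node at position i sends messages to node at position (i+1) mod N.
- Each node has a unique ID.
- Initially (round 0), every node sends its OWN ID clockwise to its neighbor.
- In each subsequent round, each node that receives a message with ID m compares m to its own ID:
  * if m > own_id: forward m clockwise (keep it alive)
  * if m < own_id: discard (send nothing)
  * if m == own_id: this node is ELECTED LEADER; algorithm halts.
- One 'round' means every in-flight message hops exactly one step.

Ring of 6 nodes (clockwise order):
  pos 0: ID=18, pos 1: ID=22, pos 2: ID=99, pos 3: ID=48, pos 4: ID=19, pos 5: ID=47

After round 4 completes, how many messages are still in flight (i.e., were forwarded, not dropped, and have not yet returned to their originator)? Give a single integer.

Answer: 2

Derivation:
Round 1: pos1(id22) recv 18: drop; pos2(id99) recv 22: drop; pos3(id48) recv 99: fwd; pos4(id19) recv 48: fwd; pos5(id47) recv 19: drop; pos0(id18) recv 47: fwd
Round 2: pos4(id19) recv 99: fwd; pos5(id47) recv 48: fwd; pos1(id22) recv 47: fwd
Round 3: pos5(id47) recv 99: fwd; pos0(id18) recv 48: fwd; pos2(id99) recv 47: drop
Round 4: pos0(id18) recv 99: fwd; pos1(id22) recv 48: fwd
After round 4: 2 messages still in flight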